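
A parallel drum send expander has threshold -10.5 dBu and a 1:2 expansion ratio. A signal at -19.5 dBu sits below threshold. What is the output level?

Below threshold, a 1:2 expander applies gain = (2−1)×(T − x) of attenuation.
(2−1) × 9 = 9 dB, so output = -19.5 − 9 = -28.5 dBu.

-28.5 dBu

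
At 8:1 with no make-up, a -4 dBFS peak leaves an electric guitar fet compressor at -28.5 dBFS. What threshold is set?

-32 dBFS

Gain reduction = -4 − (-28.5) = 24.5 dB; output overshoot = GR / (R − 1) = 24.5 / 7 = 3.5 dB.
Threshold = output − output overshoot = -28.5 − 3.5 = -32 dBFS.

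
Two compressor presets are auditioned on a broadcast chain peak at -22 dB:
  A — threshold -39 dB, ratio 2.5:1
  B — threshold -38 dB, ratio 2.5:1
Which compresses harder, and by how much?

A: overshoot 17 dB → output overshoot 6.8 dB → GR 10.2 dB.
B: overshoot 16 dB → output overshoot 6.4 dB → GR 9.6 dB.
A applies 0.6 dB more gain reduction.

A, by 0.6 dB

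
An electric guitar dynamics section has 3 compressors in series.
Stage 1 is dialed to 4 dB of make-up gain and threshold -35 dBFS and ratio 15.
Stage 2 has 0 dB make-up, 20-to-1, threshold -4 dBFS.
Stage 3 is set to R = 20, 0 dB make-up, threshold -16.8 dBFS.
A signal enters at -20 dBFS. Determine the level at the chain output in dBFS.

-30 dBFS

Stage 1: overshoot 15 dB → 15/15 = 1 dB → -34 dBFS; +4 dB make-up → -30 dBFS.
Stage 2: below threshold (-30 ≤ -4); passes unchanged; output -30 dBFS.
Stage 3: below threshold (-30 ≤ -16.8); passes unchanged; output -30 dBFS.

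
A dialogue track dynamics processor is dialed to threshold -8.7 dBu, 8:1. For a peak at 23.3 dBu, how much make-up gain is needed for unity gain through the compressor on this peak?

The peak compresses to -8.7 + 32/8 = -4.7 dBu.
To reach 23.3 dBu requires 23.3 − (-4.7) = 28 dB of make-up.

28 dB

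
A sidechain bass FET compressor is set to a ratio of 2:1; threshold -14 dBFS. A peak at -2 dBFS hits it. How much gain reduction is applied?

-2 dBFS exceeds the threshold by 12 dB.
After 2:1 compression the overshoot becomes 12/2 = 6 dB.
Gain reduction = 12 − 6 = 6 dB.

6 dB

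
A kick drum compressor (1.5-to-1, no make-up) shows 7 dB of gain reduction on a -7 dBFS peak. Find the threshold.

Input is 21 dB above T (since output overshoot × R = input overshoot: (-14 − T)·1.5 = -7 − T gives T = -28 dBFS).
Check: -28 + (-7 − (-28))/1.5 = -28 + 14 = -14 dBFS. ✓

-28 dBFS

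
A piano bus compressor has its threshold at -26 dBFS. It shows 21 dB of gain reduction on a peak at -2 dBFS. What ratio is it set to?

Input overshoot = -2 − (-26) = 24 dB.
Output overshoot = 24 − 21 = 3 dB.
Ratio = input overshoot / output overshoot = 24 / 3 = 8.

8:1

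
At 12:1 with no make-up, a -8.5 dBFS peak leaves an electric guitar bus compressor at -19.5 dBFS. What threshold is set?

-20.5 dBFS

Let T be the threshold. Output overshoot = (input overshoot)/R, so -19.5 − T = (-8.5 − T)/12.
12·(-19.5 − T) = -8.5 − T → 11·T = -234 − (-8.5) = -225.5.
T = -225.5/11 = -20.5 dBFS.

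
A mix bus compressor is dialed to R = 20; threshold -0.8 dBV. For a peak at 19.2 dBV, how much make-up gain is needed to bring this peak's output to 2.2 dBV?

2 dB

The peak compresses to -0.8 + 20/20 = 0.2 dBV.
To reach 2.2 dBV requires 2.2 − 0.2 = 2 dB of make-up.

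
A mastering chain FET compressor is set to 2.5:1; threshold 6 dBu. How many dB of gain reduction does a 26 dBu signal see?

The signal is 20 dB above threshold.
At 2.5:1, output sits 20/2.5 = 8 dB above threshold.
Gain reduction = 20 − 8 = 12 dB.

12 dB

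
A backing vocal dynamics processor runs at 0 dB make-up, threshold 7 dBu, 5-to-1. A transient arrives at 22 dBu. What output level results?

The input is 15 dB above the 7 dBu threshold.
The 15 dB excess becomes 3 dB after 5:1 reduction.
That puts the output at 10 dBu.

10 dBu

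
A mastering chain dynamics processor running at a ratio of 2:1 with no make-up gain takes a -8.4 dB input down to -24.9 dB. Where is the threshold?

Input is 33 dB above T (since output overshoot × R = input overshoot: (-24.9 − T)·2 = -8.4 − T gives T = -41.4 dB).
Check: -41.4 + (-8.4 − (-41.4))/2 = -41.4 + 16.5 = -24.9 dB. ✓

-41.4 dB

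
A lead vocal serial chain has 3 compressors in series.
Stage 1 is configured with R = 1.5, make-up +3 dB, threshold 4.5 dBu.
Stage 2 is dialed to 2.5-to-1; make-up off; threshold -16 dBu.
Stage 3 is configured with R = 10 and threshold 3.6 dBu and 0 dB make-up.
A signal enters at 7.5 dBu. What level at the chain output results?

-5.8 dBu

Stage 1: overshoot 3 dB → 3/1.5 = 2 dB → 6.5 dBu; +3 dB make-up → 9.5 dBu.
Stage 2: overshoot 25.5 dB → 25.5/2.5 = 10.2 dB → -5.8 dBu.
Stage 3: -5.8 dBu is at or below the 3.6 dBu threshold — no compression; output -5.8 dBu.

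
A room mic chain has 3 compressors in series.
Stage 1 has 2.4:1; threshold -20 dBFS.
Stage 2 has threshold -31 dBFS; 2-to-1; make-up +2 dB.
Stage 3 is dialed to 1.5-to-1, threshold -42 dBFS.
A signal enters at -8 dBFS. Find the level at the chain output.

-28 dBFS

Stage 1: -8 dBFS is 12 dB over -20 dBFS; at 2.4:1 that becomes 5 dB over, giving -15 dBFS.
Stage 2: -15 dBFS is 16 dB over -31 dBFS; at 2:1 that becomes 8 dB over, giving -23 dBFS; +2 dB make-up → -21 dBFS.
Stage 3: -21 dBFS is 21 dB over -42 dBFS; at 1.5:1 that becomes 14 dB over, giving -28 dBFS.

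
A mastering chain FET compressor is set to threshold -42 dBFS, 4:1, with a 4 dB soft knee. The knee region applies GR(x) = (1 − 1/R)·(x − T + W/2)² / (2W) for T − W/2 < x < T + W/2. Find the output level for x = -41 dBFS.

x − T + W/2 = -41 − (-42) + 2 = 3.
GR = (1 − 1/4) × 3² / 8 = 0.75 × 9 / 8 = 0.84375 dB.
Output = -41 − 0.84375 = -41.84375 dBFS.

-41.84375 dBFS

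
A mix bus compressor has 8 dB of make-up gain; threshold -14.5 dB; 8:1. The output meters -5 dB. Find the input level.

Remove make-up: -5 − 8 = -13 dB.
The compressed level sits -13 − (-14.5) = 1.5 dB over threshold.
Undo the ratio: input overshoot = 1.5 × 8 = 12 dB, giving input = -2.5 dB.

-2.5 dB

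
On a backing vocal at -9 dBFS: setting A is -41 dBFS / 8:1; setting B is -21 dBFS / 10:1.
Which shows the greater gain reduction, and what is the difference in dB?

A: overshoot 32 dB → output overshoot 4 dB → GR 28 dB.
B: overshoot 12 dB → output overshoot 1.2 dB → GR 10.8 dB.
A reduces 17.2 dB more.

A, by 17.2 dB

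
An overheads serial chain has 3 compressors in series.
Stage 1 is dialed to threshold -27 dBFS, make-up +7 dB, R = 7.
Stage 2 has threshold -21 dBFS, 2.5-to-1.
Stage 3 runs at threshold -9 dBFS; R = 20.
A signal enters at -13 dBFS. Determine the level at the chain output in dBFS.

-19.8 dBFS

Stage 1: overshoot 14 dB → 14/7 = 2 dB → -25 dBFS; +7 dB make-up → -18 dBFS.
Stage 2: overshoot 3 dB → 3/2.5 = 1.2 dB → -19.8 dBFS.
Stage 3: -19.8 dBFS ≤ -9 dBFS, so stage 3 doesn't engage; output -19.8 dBFS.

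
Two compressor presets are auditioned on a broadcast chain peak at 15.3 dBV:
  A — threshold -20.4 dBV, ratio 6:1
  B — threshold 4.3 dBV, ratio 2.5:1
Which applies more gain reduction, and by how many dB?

A: 35.7 dB over, compressed to 5.95 dB over, so 29.75 dB of GR.
B: 11 dB over, compressed to 4.4 dB over, so 6.6 dB of GR.
Difference: 23.15 dB in favour of A.

A, by 23.15 dB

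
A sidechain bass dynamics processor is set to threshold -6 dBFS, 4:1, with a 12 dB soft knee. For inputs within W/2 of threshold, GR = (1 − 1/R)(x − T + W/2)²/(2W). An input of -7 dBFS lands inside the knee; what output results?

-7.78125 dBFS

x − T + W/2 = -7 − (-6) + 6 = 5.
GR = (1 − 1/4) × 5² / 24 = 0.75 × 25 / 24 = 0.78125 dB.
Output = -7 − 0.78125 = -7.78125 dBFS.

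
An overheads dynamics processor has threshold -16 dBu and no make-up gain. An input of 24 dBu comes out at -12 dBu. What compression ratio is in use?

Input overshoot = 24 − (-16) = 40 dB; output overshoot = -12 − (-16) = 4 dB.
Ratio = 40 / 4 = 10.

10:1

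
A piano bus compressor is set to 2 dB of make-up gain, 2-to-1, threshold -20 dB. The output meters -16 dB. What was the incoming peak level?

-16 dB

Remove make-up: -16 − 2 = -18 dB.
Post-compression overshoot = -18 − (-20) = 2 dB.
Undo the ratio: input overshoot = 2 × 2 = 4 dB, giving input = -16 dB.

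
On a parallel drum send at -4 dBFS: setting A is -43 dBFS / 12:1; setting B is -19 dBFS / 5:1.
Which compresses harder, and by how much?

A, by 23.75 dB

A: 39 dB over, compressed to 3.25 dB over, so 35.75 dB of GR.
B: 15 dB over, compressed to 3 dB over, so 12 dB of GR.
A reduces 23.75 dB more.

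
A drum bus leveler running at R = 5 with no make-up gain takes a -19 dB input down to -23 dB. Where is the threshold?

Gain reduction = -19 − (-23) = 4 dB; output overshoot = GR / (R − 1) = 4 / 4 = 1 dB.
Threshold = output − output overshoot = -23 − 1 = -24 dB.

-24 dB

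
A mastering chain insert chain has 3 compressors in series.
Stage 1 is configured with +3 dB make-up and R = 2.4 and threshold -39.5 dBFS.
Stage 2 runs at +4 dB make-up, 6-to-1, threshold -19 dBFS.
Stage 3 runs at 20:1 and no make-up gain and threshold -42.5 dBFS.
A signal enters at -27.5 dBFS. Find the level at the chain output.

-41.75 dBFS

Stage 1: -27.5 dBFS is 12 dB over -39.5 dBFS; at 2.4:1 that becomes 5 dB over, giving -34.5 dBFS; +3 dB make-up → -31.5 dBFS.
Stage 2: -31.5 dBFS ≤ -19 dBFS, so stage 2 doesn't engage; make-up brings it to -27.5 dBFS.
Stage 3: overshoot 15 dB → 15/20 = 0.75 dB → -41.75 dBFS.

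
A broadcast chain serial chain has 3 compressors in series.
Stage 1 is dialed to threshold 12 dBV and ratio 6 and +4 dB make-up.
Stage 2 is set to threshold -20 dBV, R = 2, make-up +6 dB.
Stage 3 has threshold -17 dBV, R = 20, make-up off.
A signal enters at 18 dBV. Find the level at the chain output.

-15.925 dBV

Stage 1: 18 dBV is 6 dB over 12 dBV; at 6:1 that becomes 1 dB over, giving 13 dBV; +4 dB make-up → 17 dBV.
Stage 2: overshoot 37 dB → 37/2 = 18.5 dB → -1.5 dBV; +6 dB make-up → 4.5 dBV.
Stage 3: 21.5 dB above -17 dBV, reduced 20:1 to 1.075 dB above → -15.925 dBV.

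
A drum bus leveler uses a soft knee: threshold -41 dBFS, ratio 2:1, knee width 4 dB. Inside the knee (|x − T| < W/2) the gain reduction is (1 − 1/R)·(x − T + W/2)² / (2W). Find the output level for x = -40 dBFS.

-40.5625 dBFS

x − T + W/2 = -40 − (-41) + 2 = 3.
GR = (1 − 1/2) × 3² / 8 = 0.5 × 9 / 8 = 0.5625 dB.
Output = -40 − 0.5625 = -40.5625 dBFS.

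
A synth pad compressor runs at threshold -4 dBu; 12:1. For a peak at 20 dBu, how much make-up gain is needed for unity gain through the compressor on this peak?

22 dB

Overshoot 24 dB → 24/12 = 2 dB after compression, so the compressed level is -4 + 2 = -2 dBu.
Make-up = target − compressed = 20 − (-2) = 22 dB.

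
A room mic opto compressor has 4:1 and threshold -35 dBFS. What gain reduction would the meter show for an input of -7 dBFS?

-7 dBFS exceeds the threshold by 28 dB.
At 4:1, output sits 28/4 = 7 dB above threshold.
Gain reduction = 28 − 7 = 21 dB.

21 dB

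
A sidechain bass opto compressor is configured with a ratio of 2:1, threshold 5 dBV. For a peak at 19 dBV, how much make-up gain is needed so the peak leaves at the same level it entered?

The peak compresses to 5 + 14/2 = 12 dBV.
To reach 19 dBV requires 19 − 12 = 7 dB of make-up.

7 dB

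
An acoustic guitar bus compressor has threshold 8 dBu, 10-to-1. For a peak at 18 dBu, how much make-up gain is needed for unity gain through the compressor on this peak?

9 dB

Overshoot 10 dB → 10/10 = 1 dB after compression, so the compressed level is 8 + 1 = 9 dBu.
Make-up = target − compressed = 18 − 9 = 9 dB.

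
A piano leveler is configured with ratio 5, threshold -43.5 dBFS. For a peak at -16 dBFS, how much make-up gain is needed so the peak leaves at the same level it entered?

22 dB

The peak compresses to -43.5 + 27.5/5 = -38 dBFS.
To reach -16 dBFS requires -16 − (-38) = 22 dB of make-up.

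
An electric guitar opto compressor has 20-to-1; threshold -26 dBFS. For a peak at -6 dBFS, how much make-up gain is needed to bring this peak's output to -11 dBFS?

The peak compresses to -26 + 20/20 = -25 dBFS.
To reach -11 dBFS requires -11 − (-25) = 14 dB of make-up.

14 dB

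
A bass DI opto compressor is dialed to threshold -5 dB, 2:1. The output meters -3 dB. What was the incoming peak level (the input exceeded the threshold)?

-1 dB

Post-compression overshoot = -3 − (-5) = 2 dB.
Undo the ratio: input overshoot = 2 × 2 = 4 dB, giving input = -1 dB.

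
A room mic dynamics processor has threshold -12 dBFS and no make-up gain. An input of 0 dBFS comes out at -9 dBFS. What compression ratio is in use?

Input overshoot = 0 − (-12) = 12 dB; output overshoot = -9 − (-12) = 3 dB.
Ratio = 12 / 3 = 4.

4:1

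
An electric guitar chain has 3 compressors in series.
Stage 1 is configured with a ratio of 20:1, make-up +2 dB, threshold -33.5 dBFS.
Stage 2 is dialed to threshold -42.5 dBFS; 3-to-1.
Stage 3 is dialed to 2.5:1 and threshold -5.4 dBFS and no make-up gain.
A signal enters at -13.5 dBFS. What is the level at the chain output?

-38.5 dBFS

Stage 1: -13.5 dBFS is 20 dB over -33.5 dBFS; at 20:1 that becomes 1 dB over, giving -32.5 dBFS; +2 dB make-up → -30.5 dBFS.
Stage 2: 12 dB above -42.5 dBFS, reduced 3:1 to 4 dB above → -38.5 dBFS.
Stage 3: -38.5 dBFS is at or below the -5.4 dBFS threshold — no compression; output -38.5 dBFS.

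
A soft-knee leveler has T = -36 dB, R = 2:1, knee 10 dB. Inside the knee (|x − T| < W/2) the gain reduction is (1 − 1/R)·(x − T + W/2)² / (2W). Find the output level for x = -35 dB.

-35.9 dB

x − T + W/2 = -35 − (-36) + 5 = 6.
GR = (1 − 1/2) × 6² / 20 = 0.5 × 36 / 20 = 0.9 dB.
Output = -35 − 0.9 = -35.9 dB.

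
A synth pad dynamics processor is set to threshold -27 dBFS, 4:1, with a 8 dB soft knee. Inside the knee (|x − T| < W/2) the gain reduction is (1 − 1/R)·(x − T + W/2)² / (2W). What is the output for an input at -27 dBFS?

-27.75 dBFS

x − T + W/2 = -27 − (-27) + 4 = 4.
GR = (1 − 1/4) × 4² / 16 = 0.75 × 16 / 16 = 0.75 dB.
Output = -27 − 0.75 = -27.75 dBFS.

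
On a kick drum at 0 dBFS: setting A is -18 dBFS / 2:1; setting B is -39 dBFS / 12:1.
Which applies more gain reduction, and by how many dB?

B, by 26.75 dB

A: 18 dB over, compressed to 9 dB over, so 9 dB of GR.
B: 39 dB over, compressed to 3.25 dB over, so 35.75 dB of GR.
Difference: 26.75 dB in favour of B.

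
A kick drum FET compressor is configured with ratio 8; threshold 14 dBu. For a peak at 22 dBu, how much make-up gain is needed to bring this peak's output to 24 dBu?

9 dB

The peak compresses to 14 + 8/8 = 15 dBu.
To reach 24 dBu requires 24 − 15 = 9 dB of make-up.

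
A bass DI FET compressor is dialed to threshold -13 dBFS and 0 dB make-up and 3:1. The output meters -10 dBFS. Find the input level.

-4 dBFS

The compressed level sits -10 − (-13) = 3 dB over threshold.
Undo the ratio: input overshoot = 3 × 3 = 9 dB, giving input = -4 dBFS.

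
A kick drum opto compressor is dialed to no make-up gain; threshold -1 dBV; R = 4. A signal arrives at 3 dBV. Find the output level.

0 dBV

The input is 4 dB above the -1 dBV threshold.
4:1 compression reduces that to 4/4 = 1 dB over.
Output = -1 + 1 = 0 dBV.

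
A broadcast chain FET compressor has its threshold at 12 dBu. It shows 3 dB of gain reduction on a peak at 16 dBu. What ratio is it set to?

4:1

Input overshoot = 16 − 12 = 4 dB.
Output overshoot = 4 − 3 = 1 dB.
Ratio = input overshoot / output overshoot = 4 / 1 = 4.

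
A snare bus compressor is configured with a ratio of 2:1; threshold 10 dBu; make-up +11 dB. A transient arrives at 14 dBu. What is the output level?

The input is 4 dB above the 10 dBu threshold.
2:1 compression reduces that to 4/2 = 2 dB over.
So the level is 10 + 2 = 12 dBu; make-up adds 11 dB, giving 23 dBu.

23 dBu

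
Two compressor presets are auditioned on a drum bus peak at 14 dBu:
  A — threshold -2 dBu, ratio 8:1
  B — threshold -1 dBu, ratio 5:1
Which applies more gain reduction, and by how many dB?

A, by 2 dB

A: 16 dB over, compressed to 2 dB over, so 14 dB of GR.
B: 15 dB over, compressed to 3 dB over, so 12 dB of GR.
A applies 2 dB more gain reduction.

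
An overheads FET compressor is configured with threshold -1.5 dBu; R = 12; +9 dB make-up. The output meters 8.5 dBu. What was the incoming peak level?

Before make-up, the level was 8.5 − 9 = -0.5 dBu.
That's 1 dB above the -1.5 dBu threshold.
Input overshoot = R × output overshoot = 12 dB → input = -1.5 + 12 = 10.5 dBu.

10.5 dBu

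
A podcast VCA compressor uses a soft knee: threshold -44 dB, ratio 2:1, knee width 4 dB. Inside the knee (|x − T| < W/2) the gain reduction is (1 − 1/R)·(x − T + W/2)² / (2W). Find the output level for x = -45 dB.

-45.0625 dB

x − T + W/2 = -45 − (-44) + 2 = 1.
GR = (1 − 1/2) × 1² / 8 = 0.5 × 1 / 8 = 0.0625 dB.
Output = -45 − 0.0625 = -45.0625 dB.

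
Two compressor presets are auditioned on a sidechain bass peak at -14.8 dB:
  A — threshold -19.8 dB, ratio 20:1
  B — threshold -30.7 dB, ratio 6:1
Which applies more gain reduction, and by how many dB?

B, by 8.5 dB

A: overshoot 5 dB → output overshoot 0.25 dB → GR 4.75 dB.
B: overshoot 15.9 dB → output overshoot 2.65 dB → GR 13.25 dB.
B applies 8.5 dB more gain reduction.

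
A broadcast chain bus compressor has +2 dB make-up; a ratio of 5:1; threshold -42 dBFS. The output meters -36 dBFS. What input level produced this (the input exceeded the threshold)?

-22 dBFS

Remove make-up: -36 − 2 = -38 dBFS.
Post-compression overshoot = -38 − (-42) = 4 dB.
Undo the ratio: input overshoot = 4 × 5 = 20 dB, giving input = -22 dBFS.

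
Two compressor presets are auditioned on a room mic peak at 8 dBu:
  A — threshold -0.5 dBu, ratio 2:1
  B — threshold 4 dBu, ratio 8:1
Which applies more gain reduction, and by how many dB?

A: 8.5 dB over, compressed to 4.25 dB over, so 4.25 dB of GR.
B: 4 dB over, compressed to 0.5 dB over, so 3.5 dB of GR.
Difference: 0.75 dB in favour of A.

A, by 0.75 dB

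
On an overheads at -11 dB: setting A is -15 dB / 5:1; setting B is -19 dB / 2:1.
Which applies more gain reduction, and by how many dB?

B, by 0.8 dB

A: 4 dB over, compressed to 0.8 dB over, so 3.2 dB of GR.
B: 8 dB over, compressed to 4 dB over, so 4 dB of GR.
B applies 0.8 dB more gain reduction.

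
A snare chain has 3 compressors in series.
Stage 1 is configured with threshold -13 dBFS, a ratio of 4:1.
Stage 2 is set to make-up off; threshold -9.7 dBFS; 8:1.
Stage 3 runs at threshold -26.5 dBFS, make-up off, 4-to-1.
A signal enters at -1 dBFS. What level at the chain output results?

-22.375 dBFS

Stage 1: overshoot 12 dB → 12/4 = 3 dB → -10 dBFS.
Stage 2: -10 dBFS ≤ -9.7 dBFS, so stage 2 doesn't engage; output -10 dBFS.
Stage 3: 16.5 dB above -26.5 dBFS, reduced 4:1 to 4.125 dB above → -22.375 dBFS.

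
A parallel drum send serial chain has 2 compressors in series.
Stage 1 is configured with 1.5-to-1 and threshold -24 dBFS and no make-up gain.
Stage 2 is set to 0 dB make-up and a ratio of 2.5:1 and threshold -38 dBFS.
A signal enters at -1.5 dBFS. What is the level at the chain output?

Stage 1: overshoot 22.5 dB → 22.5/1.5 = 15 dB → -9 dBFS.
Stage 2: -9 dBFS is 29 dB over -38 dBFS; at 2.5:1 that becomes 11.6 dB over, giving -26.4 dBFS.

-26.4 dBFS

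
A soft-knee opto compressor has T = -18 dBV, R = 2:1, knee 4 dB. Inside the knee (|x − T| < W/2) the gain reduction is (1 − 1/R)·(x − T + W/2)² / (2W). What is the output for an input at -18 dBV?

-18.25 dBV

x − T + W/2 = -18 − (-18) + 2 = 2.
GR = (1 − 1/2) × 2² / 8 = 0.5 × 4 / 8 = 0.25 dB.
Output = -18 − 0.25 = -18.25 dBV.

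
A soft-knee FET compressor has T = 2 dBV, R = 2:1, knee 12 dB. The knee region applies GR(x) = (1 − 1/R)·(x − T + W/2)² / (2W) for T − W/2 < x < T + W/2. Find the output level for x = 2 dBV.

x − T + W/2 = 2 − 2 + 6 = 6.
GR = (1 − 1/2) × 6² / 24 = 0.5 × 36 / 24 = 0.75 dB.
Output = 2 − 0.75 = 1.25 dBV.

1.25 dBV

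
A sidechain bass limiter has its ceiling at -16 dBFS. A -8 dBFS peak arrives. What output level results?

-16 dBFS

A brickwall limiter is an ∞:1 compressor: any input above the ceiling is clamped to -16 dBFS.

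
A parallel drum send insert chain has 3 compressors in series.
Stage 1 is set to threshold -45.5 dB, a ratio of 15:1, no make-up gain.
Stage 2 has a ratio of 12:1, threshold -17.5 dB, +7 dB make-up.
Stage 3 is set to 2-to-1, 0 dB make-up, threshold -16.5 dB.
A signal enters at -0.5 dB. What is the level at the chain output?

Stage 1: 45 dB above -45.5 dB, reduced 15:1 to 3 dB above → -42.5 dB.
Stage 2: below threshold (-42.5 ≤ -17.5); passes unchanged; make-up brings it to -35.5 dB.
Stage 3: below threshold (-35.5 ≤ -16.5); passes unchanged; output -35.5 dB.

-35.5 dB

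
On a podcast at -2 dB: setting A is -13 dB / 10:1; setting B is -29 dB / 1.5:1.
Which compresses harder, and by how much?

A: overshoot 11 dB → output overshoot 1.1 dB → GR 9.9 dB.
B: overshoot 27 dB → output overshoot 18 dB → GR 9 dB.
Difference: 0.9 dB in favour of A.

A, by 0.9 dB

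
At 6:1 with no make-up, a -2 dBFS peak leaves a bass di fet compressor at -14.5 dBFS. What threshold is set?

-17 dBFS

Gain reduction = -2 − (-14.5) = 12.5 dB; output overshoot = GR / (R − 1) = 12.5 / 5 = 2.5 dB.
Threshold = output − output overshoot = -14.5 − 2.5 = -17 dBFS.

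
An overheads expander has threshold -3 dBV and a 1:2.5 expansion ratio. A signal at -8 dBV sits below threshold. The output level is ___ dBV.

-15.5 dBV

The input is 5 dB below the -3 dBV threshold.
A 1:2.5 expander multiplies undershoot by 2.5: 5 × 2.5 = 12.5 dB below threshold.
Output = -3 − 12.5 = -15.5 dBV.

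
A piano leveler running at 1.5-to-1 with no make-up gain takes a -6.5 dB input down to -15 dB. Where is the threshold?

Let T be the threshold. Output overshoot = (input overshoot)/R, so -15 − T = (-6.5 − T)/1.5.
1.5·(-15 − T) = -6.5 − T → 0.5·T = -22.5 − (-6.5) = -16.
T = -16/0.5 = -32 dB.

-32 dB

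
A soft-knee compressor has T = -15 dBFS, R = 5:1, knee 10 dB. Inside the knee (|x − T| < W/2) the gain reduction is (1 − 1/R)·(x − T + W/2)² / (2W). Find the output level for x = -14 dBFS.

-15.44 dBFS

x − T + W/2 = -14 − (-15) + 5 = 6.
GR = (1 − 1/5) × 6² / 20 = 0.8 × 36 / 20 = 1.44 dB.
Output = -14 − 1.44 = -15.44 dBFS.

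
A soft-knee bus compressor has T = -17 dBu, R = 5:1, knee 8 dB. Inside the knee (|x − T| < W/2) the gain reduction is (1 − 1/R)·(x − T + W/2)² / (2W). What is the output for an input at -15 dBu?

-16.8 dBu

x − T + W/2 = -15 − (-17) + 4 = 6.
GR = (1 − 1/5) × 6² / 16 = 0.8 × 36 / 16 = 1.8 dB.
Output = -15 − 1.8 = -16.8 dBu.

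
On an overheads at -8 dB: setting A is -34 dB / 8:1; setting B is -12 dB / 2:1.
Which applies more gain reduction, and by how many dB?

A, by 20.75 dB

A: GR = 26 − 26/8 = 22.75 dB.
B: GR = 4 − 4/2 = 2 dB.
A reduces 20.75 dB more.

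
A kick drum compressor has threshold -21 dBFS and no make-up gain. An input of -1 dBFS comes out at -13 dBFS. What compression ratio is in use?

Input overshoot = -1 − (-21) = 20 dB; output overshoot = -13 − (-21) = 8 dB.
Ratio = 20 / 8 = 2.5.

2.5:1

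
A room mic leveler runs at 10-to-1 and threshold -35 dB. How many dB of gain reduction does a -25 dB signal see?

The signal is 10 dB above threshold.
After 10:1 compression the overshoot becomes 10/10 = 1 dB.
Gain reduction = 10 − 1 = 9 dB.

9 dB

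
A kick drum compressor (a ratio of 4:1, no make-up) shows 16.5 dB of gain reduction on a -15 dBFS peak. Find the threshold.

Let T be the threshold. Output overshoot = (input overshoot)/R, so -31.5 − T = (-15 − T)/4.
4·(-31.5 − T) = -15 − T → 3·T = -126 − (-15) = -111.
T = -111/3 = -37 dBFS.

-37 dBFS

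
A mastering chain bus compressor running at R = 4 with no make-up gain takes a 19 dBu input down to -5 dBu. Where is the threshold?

-13 dBu

Gain reduction = 19 − (-5) = 24 dB; output overshoot = GR / (R − 1) = 24 / 3 = 8 dB.
Threshold = output − output overshoot = -5 − 8 = -13 dBu.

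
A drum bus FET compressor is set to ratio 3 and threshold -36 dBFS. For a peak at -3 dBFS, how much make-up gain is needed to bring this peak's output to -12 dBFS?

The peak compresses to -36 + 33/3 = -25 dBFS.
To reach -12 dBFS requires -12 − (-25) = 13 dB of make-up.

13 dB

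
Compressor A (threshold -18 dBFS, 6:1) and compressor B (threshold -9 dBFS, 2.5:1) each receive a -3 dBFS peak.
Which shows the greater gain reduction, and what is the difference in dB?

A: 15 dB over, compressed to 2.5 dB over, so 12.5 dB of GR.
B: 6 dB over, compressed to 2.4 dB over, so 3.6 dB of GR.
Difference: 8.9 dB in favour of A.

A, by 8.9 dB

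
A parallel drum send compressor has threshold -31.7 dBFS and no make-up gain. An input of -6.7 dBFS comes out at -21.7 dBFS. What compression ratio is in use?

2.5:1

Input overshoot = -6.7 − (-31.7) = 25 dB; output overshoot = -21.7 − (-31.7) = 10 dB.
Ratio = 25 / 10 = 2.5.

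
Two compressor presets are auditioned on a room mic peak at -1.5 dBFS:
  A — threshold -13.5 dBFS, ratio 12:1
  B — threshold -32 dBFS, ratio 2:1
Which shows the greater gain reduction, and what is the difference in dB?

A: GR = 12 − 12/12 = 11 dB.
B: GR = 30.5 − 30.5/2 = 15.25 dB.
B reduces 4.25 dB more.

B, by 4.25 dB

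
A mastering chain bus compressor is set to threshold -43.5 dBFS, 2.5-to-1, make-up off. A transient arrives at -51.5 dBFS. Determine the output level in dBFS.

-51.5 dBFS is 8 dB below the -43.5 dBFS threshold, so no gain reduction is applied.
Output = input = -51.5 dBFS.

-51.5 dBFS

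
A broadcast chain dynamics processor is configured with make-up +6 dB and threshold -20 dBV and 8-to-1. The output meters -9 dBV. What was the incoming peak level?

Stripping the +6 dB make-up gives -15 dBV at the gain stage.
That's 5 dB above the -20 dBV threshold.
Before 8:1 compression the overshoot was 5 × 8 = 40 dB, so input = -20 + 40 = 20 dBV.

20 dBV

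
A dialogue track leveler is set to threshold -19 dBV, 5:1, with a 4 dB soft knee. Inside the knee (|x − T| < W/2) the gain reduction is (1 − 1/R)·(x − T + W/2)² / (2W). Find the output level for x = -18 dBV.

-18.9 dBV

x − T + W/2 = -18 − (-19) + 2 = 3.
GR = (1 − 1/5) × 3² / 8 = 0.8 × 9 / 8 = 0.9 dB.
Output = -18 − 0.9 = -18.9 dBV.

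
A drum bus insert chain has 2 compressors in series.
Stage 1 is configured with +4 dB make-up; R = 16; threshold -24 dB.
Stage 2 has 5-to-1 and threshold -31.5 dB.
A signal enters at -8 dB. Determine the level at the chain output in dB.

Stage 1: -8 dB is 16 dB over -24 dB; at 16:1 that becomes 1 dB over, giving -23 dB; +4 dB make-up → -19 dB.
Stage 2: overshoot 12.5 dB → 12.5/5 = 2.5 dB → -29 dB.

-29 dB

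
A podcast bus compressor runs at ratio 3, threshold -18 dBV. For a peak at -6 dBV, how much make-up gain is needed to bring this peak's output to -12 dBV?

The peak compresses to -18 + 12/3 = -14 dBV.
To reach -12 dBV requires -12 − (-14) = 2 dB of make-up.

2 dB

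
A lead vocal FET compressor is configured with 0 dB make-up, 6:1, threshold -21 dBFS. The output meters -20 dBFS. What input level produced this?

The compressed level sits -20 − (-21) = 1 dB over threshold.
Input overshoot = R × output overshoot = 6 dB → input = -21 + 6 = -15 dBFS.

-15 dBFS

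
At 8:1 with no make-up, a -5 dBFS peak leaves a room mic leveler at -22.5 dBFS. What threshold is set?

Gain reduction = -5 − (-22.5) = 17.5 dB; output overshoot = GR / (R − 1) = 17.5 / 7 = 2.5 dB.
Threshold = output − output overshoot = -22.5 − 2.5 = -25 dBFS.

-25 dBFS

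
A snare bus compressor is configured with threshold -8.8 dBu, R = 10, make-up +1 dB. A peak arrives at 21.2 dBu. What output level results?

-4.8 dBu

21.2 dBu sits 30 dB over threshold.
The 30 dB excess becomes 3 dB after 10:1 reduction.
Output = -8.8 + 3 = -5.8 dBu; make-up adds 1 dB, giving -4.8 dBu.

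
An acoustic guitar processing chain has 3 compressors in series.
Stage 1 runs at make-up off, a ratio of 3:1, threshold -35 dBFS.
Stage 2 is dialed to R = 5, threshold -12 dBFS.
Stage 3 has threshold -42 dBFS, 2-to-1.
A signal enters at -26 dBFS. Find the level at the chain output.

-37 dBFS

Stage 1: overshoot 9 dB → 9/3 = 3 dB → -32 dBFS.
Stage 2: -32 dBFS is at or below the -12 dBFS threshold — no compression; output -32 dBFS.
Stage 3: overshoot 10 dB → 10/2 = 5 dB → -37 dBFS.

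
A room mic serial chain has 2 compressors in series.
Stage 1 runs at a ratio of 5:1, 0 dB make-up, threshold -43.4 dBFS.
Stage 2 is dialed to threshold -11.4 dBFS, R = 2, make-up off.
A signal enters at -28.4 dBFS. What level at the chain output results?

Stage 1: -28.4 dBFS is 15 dB over -43.4 dBFS; at 5:1 that becomes 3 dB over, giving -40.4 dBFS.
Stage 2: -40.4 dBFS ≤ -11.4 dBFS, so stage 2 doesn't engage; output -40.4 dBFS.

-40.4 dBFS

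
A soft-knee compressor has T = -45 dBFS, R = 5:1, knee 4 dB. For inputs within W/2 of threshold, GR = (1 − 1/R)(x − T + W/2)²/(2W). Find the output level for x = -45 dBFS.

-45.4 dBFS

x − T + W/2 = -45 − (-45) + 2 = 2.
GR = (1 − 1/5) × 2² / 8 = 0.8 × 4 / 8 = 0.4 dB.
Output = -45 − 0.4 = -45.4 dBFS.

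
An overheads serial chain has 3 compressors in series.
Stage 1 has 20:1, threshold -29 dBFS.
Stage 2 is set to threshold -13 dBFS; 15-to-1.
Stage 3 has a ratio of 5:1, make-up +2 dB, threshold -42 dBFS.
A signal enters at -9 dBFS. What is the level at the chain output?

-37.2 dBFS

Stage 1: 20 dB above -29 dBFS, reduced 20:1 to 1 dB above → -28 dBFS.
Stage 2: -28 dBFS is at or below the -13 dBFS threshold — no compression; output -28 dBFS.
Stage 3: overshoot 14 dB → 14/5 = 2.8 dB → -39.2 dBFS; +2 dB make-up → -37.2 dBFS.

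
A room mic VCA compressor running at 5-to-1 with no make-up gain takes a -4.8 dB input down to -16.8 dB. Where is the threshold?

Gain reduction = -4.8 − (-16.8) = 12 dB; output overshoot = GR / (R − 1) = 12 / 4 = 3 dB.
Threshold = output − output overshoot = -16.8 − 3 = -19.8 dB.

-19.8 dB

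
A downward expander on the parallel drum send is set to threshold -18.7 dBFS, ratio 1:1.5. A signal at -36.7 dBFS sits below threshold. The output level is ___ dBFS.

-45.7 dBFS

The input is 18 dB below the -18.7 dBFS threshold.
A 1:1.5 expander multiplies undershoot by 1.5: 18 × 1.5 = 27 dB below threshold.
Output = -18.7 − 27 = -45.7 dBFS.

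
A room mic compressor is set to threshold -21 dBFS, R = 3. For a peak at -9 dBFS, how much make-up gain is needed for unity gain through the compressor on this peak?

The peak compresses to -21 + 12/3 = -17 dBFS.
To reach -9 dBFS requires -9 − (-17) = 8 dB of make-up.

8 dB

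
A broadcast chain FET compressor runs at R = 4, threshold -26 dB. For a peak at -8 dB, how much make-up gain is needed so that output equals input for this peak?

13.5 dB

Without make-up, output = threshold + overshoot/4 = -26 + 4.5 = -21.5 dB.
Gap to target: 13.5 dB.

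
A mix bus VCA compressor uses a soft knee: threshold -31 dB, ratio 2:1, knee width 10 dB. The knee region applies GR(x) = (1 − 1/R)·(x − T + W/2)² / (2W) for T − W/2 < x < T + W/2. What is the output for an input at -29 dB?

-30.225 dB

x − T + W/2 = -29 − (-31) + 5 = 7.
GR = (1 − 1/2) × 7² / 20 = 0.5 × 49 / 20 = 1.225 dB.
Output = -29 − 1.225 = -30.225 dB.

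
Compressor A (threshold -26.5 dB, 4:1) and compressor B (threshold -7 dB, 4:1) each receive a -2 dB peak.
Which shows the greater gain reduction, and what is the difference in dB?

A, by 14.625 dB

A: overshoot 24.5 dB → output overshoot 6.125 dB → GR 18.375 dB.
B: overshoot 5 dB → output overshoot 1.25 dB → GR 3.75 dB.
A applies 14.625 dB more gain reduction.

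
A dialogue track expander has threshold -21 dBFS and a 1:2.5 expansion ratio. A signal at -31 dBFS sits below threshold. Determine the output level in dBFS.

Undershoot = (-21) − (-31) = 10 dB.
At 1:2.5, that expands to 25 dB under threshold.
Output = -21 − 25 = -46 dBFS.

-46 dBFS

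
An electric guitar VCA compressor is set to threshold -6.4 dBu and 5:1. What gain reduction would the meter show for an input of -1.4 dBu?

4 dB

-1.4 dBu exceeds the threshold by 5 dB.
A 5:1 ratio leaves 1 dB of that excess.
GR = overshoot in − overshoot out = 5 − 1 = 4 dB.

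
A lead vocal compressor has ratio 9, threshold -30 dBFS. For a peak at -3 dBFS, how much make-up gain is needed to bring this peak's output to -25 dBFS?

Overshoot 27 dB → 27/9 = 3 dB after compression, so the compressed level is -30 + 3 = -27 dBFS.
Make-up = target − compressed = -25 − (-27) = 2 dB.

2 dB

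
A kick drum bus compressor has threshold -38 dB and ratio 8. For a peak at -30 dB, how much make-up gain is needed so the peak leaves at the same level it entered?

The peak compresses to -38 + 8/8 = -37 dB.
To reach -30 dB requires -30 − (-37) = 7 dB of make-up.

7 dB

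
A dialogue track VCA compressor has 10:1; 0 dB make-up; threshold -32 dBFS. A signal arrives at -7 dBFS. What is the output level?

-7 dBFS sits 25 dB over threshold.
10:1 compression reduces that to 25/10 = 2.5 dB over.
So the level is -32 + 2.5 = -29.5 dBFS.

-29.5 dBFS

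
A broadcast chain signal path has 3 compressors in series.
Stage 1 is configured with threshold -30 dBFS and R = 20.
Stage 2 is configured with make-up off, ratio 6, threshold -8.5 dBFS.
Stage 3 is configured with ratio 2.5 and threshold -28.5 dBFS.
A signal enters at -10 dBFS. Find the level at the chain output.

-29 dBFS

Stage 1: overshoot 20 dB → 20/20 = 1 dB → -29 dBFS.
Stage 2: -29 dBFS ≤ -8.5 dBFS, so stage 2 doesn't engage; output -29 dBFS.
Stage 3: -29 dBFS is at or below the -28.5 dBFS threshold — no compression; output -29 dBFS.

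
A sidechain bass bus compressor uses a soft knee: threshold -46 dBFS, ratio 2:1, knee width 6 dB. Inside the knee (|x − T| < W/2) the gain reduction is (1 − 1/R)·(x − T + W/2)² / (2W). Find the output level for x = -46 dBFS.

x − T + W/2 = -46 − (-46) + 3 = 3.
GR = (1 − 1/2) × 3² / 12 = 0.5 × 9 / 12 = 0.375 dB.
Output = -46 − 0.375 = -46.375 dBFS.

-46.375 dBFS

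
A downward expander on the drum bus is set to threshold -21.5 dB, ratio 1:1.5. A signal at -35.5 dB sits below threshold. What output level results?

The input is 14 dB below the -21.5 dB threshold.
A 1:1.5 expander multiplies undershoot by 1.5: 14 × 1.5 = 21 dB below threshold.
Output = -21.5 − 21 = -42.5 dB.

-42.5 dB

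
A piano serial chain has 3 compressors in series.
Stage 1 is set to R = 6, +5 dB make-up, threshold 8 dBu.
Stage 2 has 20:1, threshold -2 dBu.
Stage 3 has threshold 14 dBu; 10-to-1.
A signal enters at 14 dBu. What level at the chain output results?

Stage 1: 14 dBu is 6 dB over 8 dBu; at 6:1 that becomes 1 dB over, giving 9 dBu; +5 dB make-up → 14 dBu.
Stage 2: 16 dB above -2 dBu, reduced 20:1 to 0.8 dB above → -1.2 dBu.
Stage 3: -1.2 dBu is at or below the 14 dBu threshold — no compression; output -1.2 dBu.

-1.2 dBu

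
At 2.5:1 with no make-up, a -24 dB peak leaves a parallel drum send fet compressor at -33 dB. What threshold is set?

-39 dB

Input is 15 dB above T (since output overshoot × R = input overshoot: (-33 − T)·2.5 = -24 − T gives T = -39 dB).
Check: -39 + (-24 − (-39))/2.5 = -39 + 6 = -33 dB. ✓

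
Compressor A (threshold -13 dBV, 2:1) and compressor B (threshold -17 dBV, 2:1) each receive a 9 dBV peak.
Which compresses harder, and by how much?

A: GR = 22 − 22/2 = 11 dB.
B: GR = 26 − 26/2 = 13 dB.
B reduces 2 dB more.

B, by 2 dB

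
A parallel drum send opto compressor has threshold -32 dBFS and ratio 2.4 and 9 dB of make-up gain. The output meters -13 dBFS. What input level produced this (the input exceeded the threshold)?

-8 dBFS

Before make-up, the level was -13 − 9 = -22 dBFS.
The compressed level sits -22 − (-32) = 10 dB over threshold.
Before 2.4:1 compression the overshoot was 10 × 2.4 = 24 dB, so input = -32 + 24 = -8 dBFS.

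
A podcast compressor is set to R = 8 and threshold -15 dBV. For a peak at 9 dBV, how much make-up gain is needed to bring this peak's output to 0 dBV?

12 dB

Overshoot 24 dB → 24/8 = 3 dB after compression, so the compressed level is -15 + 3 = -12 dBV.
Make-up = target − compressed = 0 − (-12) = 12 dB.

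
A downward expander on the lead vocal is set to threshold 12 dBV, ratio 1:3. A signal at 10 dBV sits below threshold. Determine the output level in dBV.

The input is 2 dB below the 12 dBV threshold.
A 1:3 expander multiplies undershoot by 3: 2 × 3 = 6 dB below threshold.
Output = 12 − 6 = 6 dBV.

6 dBV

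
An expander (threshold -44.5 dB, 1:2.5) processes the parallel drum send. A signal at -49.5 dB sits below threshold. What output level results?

The input is 5 dB below the -44.5 dB threshold.
A 1:2.5 expander multiplies undershoot by 2.5: 5 × 2.5 = 12.5 dB below threshold.
Output = -44.5 − 12.5 = -57 dB.

-57 dB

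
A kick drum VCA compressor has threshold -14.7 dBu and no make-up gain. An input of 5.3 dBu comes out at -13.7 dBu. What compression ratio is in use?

20:1

Input overshoot = 5.3 − (-14.7) = 20 dB; output overshoot = -13.7 − (-14.7) = 1 dB.
Ratio = 20 / 1 = 20.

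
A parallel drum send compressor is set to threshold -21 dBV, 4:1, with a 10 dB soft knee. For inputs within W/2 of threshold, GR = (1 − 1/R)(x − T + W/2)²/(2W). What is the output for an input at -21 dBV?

-21.9375 dBV

x − T + W/2 = -21 − (-21) + 5 = 5.
GR = (1 − 1/4) × 5² / 20 = 0.75 × 25 / 20 = 0.9375 dB.
Output = -21 − 0.9375 = -21.9375 dBV.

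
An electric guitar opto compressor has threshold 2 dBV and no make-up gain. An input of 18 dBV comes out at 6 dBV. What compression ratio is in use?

Input overshoot = 18 − 2 = 16 dB; output overshoot = 6 − 2 = 4 dB.
Ratio = 16 / 4 = 4.

4:1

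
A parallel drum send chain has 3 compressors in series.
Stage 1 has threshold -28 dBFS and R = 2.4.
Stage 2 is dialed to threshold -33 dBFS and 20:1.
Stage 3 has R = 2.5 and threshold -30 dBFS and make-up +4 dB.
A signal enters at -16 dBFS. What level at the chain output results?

Stage 1: 12 dB above -28 dBFS, reduced 2.4:1 to 5 dB above → -23 dBFS.
Stage 2: -23 dBFS is 10 dB over -33 dBFS; at 20:1 that becomes 0.5 dB over, giving -32.5 dBFS.
Stage 3: -32.5 dBFS ≤ -30 dBFS, so stage 3 doesn't engage; make-up brings it to -28.5 dBFS.

-28.5 dBFS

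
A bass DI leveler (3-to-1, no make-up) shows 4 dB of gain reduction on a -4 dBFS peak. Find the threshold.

Let T be the threshold. Output overshoot = (input overshoot)/R, so -8 − T = (-4 − T)/3.
3·(-8 − T) = -4 − T → 2·T = -24 − (-4) = -20.
T = -20/2 = -10 dBFS.

-10 dBFS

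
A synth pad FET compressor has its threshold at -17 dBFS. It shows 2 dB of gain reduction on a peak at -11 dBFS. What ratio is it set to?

Input overshoot = -11 − (-17) = 6 dB.
Output overshoot = 6 − 2 = 4 dB.
Ratio = input overshoot / output overshoot = 6 / 4 = 1.5.

1.5:1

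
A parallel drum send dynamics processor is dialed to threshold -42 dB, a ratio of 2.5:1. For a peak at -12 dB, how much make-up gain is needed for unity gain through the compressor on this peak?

18 dB

Without make-up, output = threshold + overshoot/2.5 = -42 + 12 = -30 dB.
Gap to target: 18 dB.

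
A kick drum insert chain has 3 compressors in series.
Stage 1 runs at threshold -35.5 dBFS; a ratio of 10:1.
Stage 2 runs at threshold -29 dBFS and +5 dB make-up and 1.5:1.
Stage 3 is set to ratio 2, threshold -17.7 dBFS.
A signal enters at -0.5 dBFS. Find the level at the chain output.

Stage 1: -0.5 dBFS is 35 dB over -35.5 dBFS; at 10:1 that becomes 3.5 dB over, giving -32 dBFS.
Stage 2: -32 dBFS ≤ -29 dBFS, so stage 2 doesn't engage; make-up brings it to -27 dBFS.
Stage 3: -27 dBFS ≤ -17.7 dBFS, so stage 3 doesn't engage; output -27 dBFS.

-27 dBFS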